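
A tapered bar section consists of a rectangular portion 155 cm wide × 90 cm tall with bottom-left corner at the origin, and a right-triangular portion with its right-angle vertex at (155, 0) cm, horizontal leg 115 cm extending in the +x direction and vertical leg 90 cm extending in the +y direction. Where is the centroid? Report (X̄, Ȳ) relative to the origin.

Part | A | x̄ᵢ | ȳᵢ | A·x̄ᵢ | A·ȳᵢ
rectangular portion | 13950.00 | 77.50 | 45.00 | 1081125.00 | 627750.00
triangular portion | 5175.00 | 193.33 | 30.00 | 1000500.00 | 155250.00
Σ | 19125.00 |  |  | 2081625.00 | 783000.00
X̄ = 2081625.00 / 19125.00 = 108.84 cm
Ȳ = 783000.00 / 19125.00 = 40.94 cm

X̄ = 108.84 cm, Ȳ = 40.94 cm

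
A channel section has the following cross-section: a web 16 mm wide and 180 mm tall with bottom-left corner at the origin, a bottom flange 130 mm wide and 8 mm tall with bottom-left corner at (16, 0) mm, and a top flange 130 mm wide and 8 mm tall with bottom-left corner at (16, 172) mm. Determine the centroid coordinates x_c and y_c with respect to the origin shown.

x_c = 38.61 mm, y_c = 90.00 mm

Part | A | x̄ᵢ | ȳᵢ | A·x̄ᵢ | A·ȳᵢ
web | 2880.00 | 8.00 | 90.00 | 23040.00 | 259200.00
bottom flange | 1040.00 | 81.00 | 4.00 | 84240.00 | 4160.00
top flange | 1040.00 | 81.00 | 176.00 | 84240.00 | 183040.00
Σ | 4960.00 |  |  | 191520.00 | 446400.00
x_c = 191520.00 / 4960.00 = 38.61 mm
y_c = 446400.00 / 4960.00 = 90.00 mm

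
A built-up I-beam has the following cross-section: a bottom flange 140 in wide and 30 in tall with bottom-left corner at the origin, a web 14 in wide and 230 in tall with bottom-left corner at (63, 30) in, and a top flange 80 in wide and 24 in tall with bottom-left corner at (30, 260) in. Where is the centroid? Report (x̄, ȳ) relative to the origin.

x̄ = 70.00 in, ȳ = 112.65 in

Part | A | x̄ᵢ | ȳᵢ | A·x̄ᵢ | A·ȳᵢ
bottom flange | 4200.00 | 70.00 | 15.00 | 294000.00 | 63000.00
web | 3220.00 | 70.00 | 145.00 | 225400.00 | 466900.00
top flange | 1920.00 | 70.00 | 272.00 | 134400.00 | 522240.00
Σ | 9340.00 |  |  | 653800.00 | 1052140.00
x̄ = 653800.00 / 9340.00 = 70.00 in
ȳ = 1052140.00 / 9340.00 = 112.65 in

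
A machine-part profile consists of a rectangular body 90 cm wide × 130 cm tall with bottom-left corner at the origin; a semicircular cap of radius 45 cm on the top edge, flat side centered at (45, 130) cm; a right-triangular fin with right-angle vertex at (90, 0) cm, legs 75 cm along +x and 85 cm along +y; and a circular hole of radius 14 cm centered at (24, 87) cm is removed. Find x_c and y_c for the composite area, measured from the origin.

rectangular body: A = 90 × 130 = 11700.00, centroid at (45.00, 65.00).
semicircular top: A = ½π·45² = 3180.86, centroid at (45.00, 149.10).
triangular fin: A = ½·75·85 = 3187.50, centroid at (115.00, 28.33).
hole: A = −π·14² = -615.75, centroid at (24.00, 87.00).
ΣA = 17452.61 cm², ΣAx_c = 1021423.26 cm³, ΣAy_c = 1271504.20 cm³.
x_c = 1021423.26/17452.61 = 58.53 cm; y_c = 1271504.20/17452.61 = 72.85 cm.

x_c = 58.53 cm, y_c = 72.85 cm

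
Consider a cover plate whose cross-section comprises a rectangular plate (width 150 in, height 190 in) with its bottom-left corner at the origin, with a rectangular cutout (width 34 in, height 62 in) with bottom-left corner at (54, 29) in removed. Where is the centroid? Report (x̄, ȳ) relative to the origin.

plate: A = 150 × 190 = 28500.00, centroid at (75.00, 95.00).
hole: A = −(34 × 62) = -2108.00, centroid at (71.00, 60.00).
ΣA = 26392.00 in²
ΣAx̄ = (28500.00)(75.00) + (-2108.00)(71.00) = 1987832.00 in³
ΣAȳ = (28500.00)(95.00) + (-2108.00)(60.00) = 2581020.00 in³
x̄ = 1987832.00 / 26392.00 = 75.32 in
ȳ = 2581020.00 / 26392.00 = 97.80 in

x̄ = 75.32 in, ȳ = 97.80 in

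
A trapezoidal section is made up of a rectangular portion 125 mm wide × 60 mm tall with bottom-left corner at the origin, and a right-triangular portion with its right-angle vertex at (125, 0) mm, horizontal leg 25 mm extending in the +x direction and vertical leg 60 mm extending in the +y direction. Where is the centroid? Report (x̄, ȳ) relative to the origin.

x̄ = 68.94 mm, ȳ = 29.09 mm

rectangular portion: A = 125 × 60 = 7500.00, centroid at (62.50, 30.00).
triangular portion: A = ½·25·60 = 750.00, centroid at (133.33, 20.00).
ΣA = 8250.00 mm²
ΣAx̄ = (7500.00)(62.50) + (750.00)(133.33) = 568750.00 mm³
ΣAȳ = (7500.00)(30.00) + (750.00)(20.00) = 240000.00 mm³
x̄ = 568750.00 / 8250.00 = 68.94 mm
ȳ = 240000.00 / 8250.00 = 29.09 mm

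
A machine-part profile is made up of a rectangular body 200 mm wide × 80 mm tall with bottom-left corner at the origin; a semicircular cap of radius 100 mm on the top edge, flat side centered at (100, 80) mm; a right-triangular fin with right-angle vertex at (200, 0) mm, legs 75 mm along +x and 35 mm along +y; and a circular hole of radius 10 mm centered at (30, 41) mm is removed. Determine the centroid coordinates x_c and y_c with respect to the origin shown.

rectangular body: A = 200 × 80 = 16000.00, centroid at (100.00, 40.00).
semicircular top: A = ½π·100² = 15707.96, centroid at (100.00, 122.44).
triangular fin: A = ½·75·35 = 1312.50, centroid at (225.00, 11.67).
hole: A = −π·10² = -314.16, centroid at (30.00, 41.00).
ΣA = 32706.30 mm², ΣAx_c = 3456684.05 mm³, ΣAy_c = 2565735.70 mm³.
x_c = 3456684.05/32706.30 = 105.69 mm; y_c = 2565735.70/32706.30 = 78.45 mm.

x_c = 105.69 mm, y_c = 78.45 mm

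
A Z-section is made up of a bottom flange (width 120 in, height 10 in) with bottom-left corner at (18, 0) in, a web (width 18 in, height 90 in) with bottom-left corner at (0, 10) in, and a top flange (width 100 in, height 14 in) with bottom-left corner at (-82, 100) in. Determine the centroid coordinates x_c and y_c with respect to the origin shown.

bottom flange: A = 120 × 10 = 1200.00, centroid at (78.00, 5.00).
web: A = 18 × 90 = 1620.00, centroid at (9.00, 55.00).
top flange: A = 100 × 14 = 1400.00, centroid at (-32.00, 107.00).
ΣA = 4220.00 in², ΣAx_c = 63380.00 in³, ΣAy_c = 244900.00 in³.
x_c = 63380.00/4220.00 = 15.02 in; y_c = 244900.00/4220.00 = 58.03 in.

x_c = 15.02 in, y_c = 58.03 in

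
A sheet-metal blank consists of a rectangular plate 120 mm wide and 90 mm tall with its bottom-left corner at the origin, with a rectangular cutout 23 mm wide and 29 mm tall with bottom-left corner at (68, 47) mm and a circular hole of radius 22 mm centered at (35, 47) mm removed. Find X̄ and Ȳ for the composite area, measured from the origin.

X̄ = 62.90 mm, Ȳ = 43.37 mm

Part | A | x̄ᵢ | ȳᵢ | A·x̄ᵢ | A·ȳᵢ
plate | 10800.00 | 60.00 | 45.00 | 648000.00 | 486000.00
hole 1 | -667.00 | 79.50 | 61.50 | -53026.50 | -41020.50
hole 2 | -1520.53 | 35.00 | 47.00 | -53218.58 | -71464.95
Σ | 8612.47 |  |  | 541754.92 | 373514.55
X̄ = 541754.92 / 8612.47 = 62.90 mm
Ȳ = 373514.55 / 8612.47 = 43.37 mm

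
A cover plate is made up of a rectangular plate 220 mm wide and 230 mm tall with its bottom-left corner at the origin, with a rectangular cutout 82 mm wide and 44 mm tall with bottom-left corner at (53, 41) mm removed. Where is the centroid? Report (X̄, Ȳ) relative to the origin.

X̄ = 111.23 mm, Ȳ = 118.99 mm

plate: A = 220 × 230 = 50600.00, centroid at (110.00, 115.00).
hole: A = −(82 × 44) = -3608.00, centroid at (94.00, 63.00).
ΣA = 46992.00 mm²
ΣAX̄ = (50600.00)(110.00) + (-3608.00)(94.00) = 5226848.00 mm³
ΣAȲ = (50600.00)(115.00) + (-3608.00)(63.00) = 5591696.00 mm³
X̄ = 5226848.00 / 46992.00 = 111.23 mm
Ȳ = 5591696.00 / 46992.00 = 118.99 mm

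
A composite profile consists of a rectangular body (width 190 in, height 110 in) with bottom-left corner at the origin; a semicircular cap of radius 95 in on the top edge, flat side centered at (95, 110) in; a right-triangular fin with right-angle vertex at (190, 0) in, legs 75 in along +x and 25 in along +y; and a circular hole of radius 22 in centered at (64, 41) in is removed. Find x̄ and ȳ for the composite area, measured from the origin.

Part | A | x̄ᵢ | ȳᵢ | A·x̄ᵢ | A·ȳᵢ
rectangular body | 20900.00 | 95.00 | 55.00 | 1985500.00 | 1149500.00
semicircular top | 14176.44 | 95.00 | 150.32 | 1346761.50 | 2130991.39
triangular fin | 937.50 | 215.00 | 8.33 | 201562.50 | 7812.50
hole | -1520.53 | 64.00 | 41.00 | -97313.97 | -62341.76
Σ | 34493.41 |  |  | 3436510.03 | 3225962.12
x̄ = 3436510.03 / 34493.41 = 99.63 in
ȳ = 3225962.12 / 34493.41 = 93.52 in

x̄ = 99.63 in, ȳ = 93.52 in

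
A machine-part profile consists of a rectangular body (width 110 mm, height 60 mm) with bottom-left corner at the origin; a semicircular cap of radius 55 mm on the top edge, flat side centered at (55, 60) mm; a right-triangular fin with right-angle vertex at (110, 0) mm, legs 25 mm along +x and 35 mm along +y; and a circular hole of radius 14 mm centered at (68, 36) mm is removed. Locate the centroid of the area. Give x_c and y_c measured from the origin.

Part | A | x̄ᵢ | ȳᵢ | A·x̄ᵢ | A·ȳᵢ
rectangular body | 6600.00 | 55.00 | 30.00 | 363000.00 | 198000.00
semicircular top | 4751.66 | 55.00 | 83.34 | 261341.24 | 396016.20
triangular fin | 437.50 | 118.33 | 11.67 | 51770.83 | 5104.17
hole | -615.75 | 68.00 | 36.00 | -41871.15 | -22167.08
Σ | 11173.41 |  |  | 634240.93 | 576953.29
x_c = 634240.93 / 11173.41 = 56.76 mm
y_c = 576953.29 / 11173.41 = 51.64 mm

x_c = 56.76 mm, y_c = 51.64 mm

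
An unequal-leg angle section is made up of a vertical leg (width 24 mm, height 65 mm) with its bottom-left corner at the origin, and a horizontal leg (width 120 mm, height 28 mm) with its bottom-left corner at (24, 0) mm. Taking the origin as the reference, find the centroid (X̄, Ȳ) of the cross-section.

Part | A | x̄ᵢ | ȳᵢ | A·x̄ᵢ | A·ȳᵢ
vertical leg | 1560.00 | 12.00 | 32.50 | 18720.00 | 50700.00
horizontal leg | 3360.00 | 84.00 | 14.00 | 282240.00 | 47040.00
Σ | 4920.00 |  |  | 300960.00 | 97740.00
X̄ = 300960.00 / 4920.00 = 61.17 mm
Ȳ = 97740.00 / 4920.00 = 19.87 mm

X̄ = 61.17 mm, Ȳ = 19.87 mm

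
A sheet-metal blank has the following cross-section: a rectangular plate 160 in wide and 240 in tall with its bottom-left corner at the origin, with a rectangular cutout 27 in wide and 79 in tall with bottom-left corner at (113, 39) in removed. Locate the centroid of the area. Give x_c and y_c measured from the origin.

plate: A = 160 × 240 = 38400.00, centroid at (80.00, 120.00).
hole: A = −(27 × 79) = -2133.00, centroid at (126.50, 78.50).
ΣA = 36267.00 in², ΣAx_c = 2802175.50 in³, ΣAy_c = 4440559.50 in³.
x_c = 2802175.50/36267.00 = 77.27 in; y_c = 4440559.50/36267.00 = 122.44 in.

x_c = 77.27 in, y_c = 122.44 in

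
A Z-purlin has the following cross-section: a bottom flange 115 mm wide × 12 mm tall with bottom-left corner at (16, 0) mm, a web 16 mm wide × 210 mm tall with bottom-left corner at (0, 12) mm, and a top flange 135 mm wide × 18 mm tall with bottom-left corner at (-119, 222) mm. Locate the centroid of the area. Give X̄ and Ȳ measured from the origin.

X̄ = 0.44 mm, Ȳ = 134.27 mm

bottom flange: A = 115 × 12 = 1380.00, centroid at (73.50, 6.00).
web: A = 16 × 210 = 3360.00, centroid at (8.00, 117.00).
top flange: A = 135 × 18 = 2430.00, centroid at (-51.50, 231.00).
ΣA = 7170.00 mm²
ΣAX̄ = (1380.00)(73.50) + (3360.00)(8.00) + (2430.00)(-51.50) = 3165.00 mm³
ΣAȲ = (1380.00)(6.00) + (3360.00)(117.00) + (2430.00)(231.00) = 962730.00 mm³
X̄ = 3165.00 / 7170.00 = 0.44 mm
Ȳ = 962730.00 / 7170.00 = 134.27 mm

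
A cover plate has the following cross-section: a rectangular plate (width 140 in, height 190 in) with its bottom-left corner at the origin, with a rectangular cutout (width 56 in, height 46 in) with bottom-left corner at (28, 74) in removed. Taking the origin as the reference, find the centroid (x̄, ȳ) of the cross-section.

x̄ = 71.50 in, ȳ = 94.79 in

plate: A = 140 × 190 = 26600.00, centroid at (70.00, 95.00).
hole: A = −(56 × 46) = -2576.00, centroid at (56.00, 97.00).
ΣA = 24024.00 in², ΣAx̄ = 1717744.00 in³, ΣAȳ = 2277128.00 in³.
x̄ = 1717744.00/24024.00 = 71.50 in; ȳ = 2277128.00/24024.00 = 94.79 in.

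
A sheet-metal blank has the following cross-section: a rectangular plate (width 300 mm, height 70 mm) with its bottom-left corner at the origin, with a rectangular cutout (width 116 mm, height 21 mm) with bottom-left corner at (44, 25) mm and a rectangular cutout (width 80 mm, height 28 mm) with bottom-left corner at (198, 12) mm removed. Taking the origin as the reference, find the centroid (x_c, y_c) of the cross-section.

plate: A = 300 × 70 = 21000.00, centroid at (150.00, 35.00).
hole 1: A = −(116 × 21) = -2436.00, centroid at (102.00, 35.50).
hole 2: A = −(80 × 28) = -2240.00, centroid at (238.00, 26.00).
ΣA = 16324.00 mm², ΣAx_c = 2368408.00 mm³, ΣAy_c = 590282.00 mm³.
x_c = 2368408.00/16324.00 = 145.09 mm; y_c = 590282.00/16324.00 = 36.16 mm.

x_c = 145.09 mm, y_c = 36.16 mm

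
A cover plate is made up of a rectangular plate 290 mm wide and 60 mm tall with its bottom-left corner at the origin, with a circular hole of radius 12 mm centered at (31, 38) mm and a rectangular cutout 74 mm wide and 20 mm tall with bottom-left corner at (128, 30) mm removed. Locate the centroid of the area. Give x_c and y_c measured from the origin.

Part | A | x̄ᵢ | ȳᵢ | A·x̄ᵢ | A·ȳᵢ
plate | 17400.00 | 145.00 | 30.00 | 2523000.00 | 522000.00
hole 1 | -452.39 | 31.00 | 38.00 | -14024.07 | -17190.80
hole 2 | -1480.00 | 165.00 | 40.00 | -244200.00 | -59200.00
Σ | 15467.61 |  |  | 2264775.93 | 445609.20
x_c = 2264775.93 / 15467.61 = 146.42 mm
y_c = 445609.20 / 15467.61 = 28.81 mm

x_c = 146.42 mm, y_c = 28.81 mm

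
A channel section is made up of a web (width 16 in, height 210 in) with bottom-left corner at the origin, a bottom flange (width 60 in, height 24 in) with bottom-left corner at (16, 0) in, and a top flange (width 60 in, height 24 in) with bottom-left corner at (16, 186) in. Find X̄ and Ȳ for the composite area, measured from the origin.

X̄ = 25.54 in, Ȳ = 105.00 in

Part | A | x̄ᵢ | ȳᵢ | A·x̄ᵢ | A·ȳᵢ
web | 3360.00 | 8.00 | 105.00 | 26880.00 | 352800.00
bottom flange | 1440.00 | 46.00 | 12.00 | 66240.00 | 17280.00
top flange | 1440.00 | 46.00 | 198.00 | 66240.00 | 285120.00
Σ | 6240.00 |  |  | 159360.00 | 655200.00
X̄ = 159360.00 / 6240.00 = 25.54 in
Ȳ = 655200.00 / 6240.00 = 105.00 in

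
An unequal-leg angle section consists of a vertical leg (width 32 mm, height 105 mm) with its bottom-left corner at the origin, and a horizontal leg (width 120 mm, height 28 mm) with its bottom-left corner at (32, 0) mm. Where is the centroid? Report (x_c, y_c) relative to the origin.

Part | A | x̄ᵢ | ȳᵢ | A·x̄ᵢ | A·ȳᵢ
vertical leg | 3360.00 | 16.00 | 52.50 | 53760.00 | 176400.00
horizontal leg | 3360.00 | 92.00 | 14.00 | 309120.00 | 47040.00
Σ | 6720.00 |  |  | 362880.00 | 223440.00
x_c = 362880.00 / 6720.00 = 54.00 mm
y_c = 223440.00 / 6720.00 = 33.25 mm

x_c = 54.00 mm, y_c = 33.25 mm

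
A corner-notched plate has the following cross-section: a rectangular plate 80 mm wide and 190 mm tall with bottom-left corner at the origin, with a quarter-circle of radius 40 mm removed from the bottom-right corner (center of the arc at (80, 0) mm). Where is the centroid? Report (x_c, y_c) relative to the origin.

x_c = 37.93 mm, y_c = 102.03 mm

plate: A = 80 × 190 = 15200.00, centroid at (40.00, 95.00).
removed quarter-circle: A = −¼π·40² = -1256.64, centroid at (63.02, 16.98).
ΣA = 13943.36 mm², ΣAx_c = 528802.37 mm³, ΣAy_c = 1422666.67 mm³.
x_c = 528802.37/13943.36 = 37.93 mm; y_c = 1422666.67/13943.36 = 102.03 mm.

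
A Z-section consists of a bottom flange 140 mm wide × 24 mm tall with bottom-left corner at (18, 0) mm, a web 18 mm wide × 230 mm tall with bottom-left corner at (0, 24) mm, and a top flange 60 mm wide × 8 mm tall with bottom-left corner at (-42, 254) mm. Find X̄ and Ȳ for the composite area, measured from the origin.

X̄ = 41.00 mm, Ȳ = 92.68 mm

bottom flange: A = 140 × 24 = 3360.00, centroid at (88.00, 12.00).
web: A = 18 × 230 = 4140.00, centroid at (9.00, 139.00).
top flange: A = 60 × 8 = 480.00, centroid at (-12.00, 258.00).
ΣA = 7980.00 mm²
ΣAX̄ = (3360.00)(88.00) + (4140.00)(9.00) + (480.00)(-12.00) = 327180.00 mm³
ΣAȲ = (3360.00)(12.00) + (4140.00)(139.00) + (480.00)(258.00) = 739620.00 mm³
X̄ = 327180.00 / 7980.00 = 41.00 mm
Ȳ = 739620.00 / 7980.00 = 92.68 mm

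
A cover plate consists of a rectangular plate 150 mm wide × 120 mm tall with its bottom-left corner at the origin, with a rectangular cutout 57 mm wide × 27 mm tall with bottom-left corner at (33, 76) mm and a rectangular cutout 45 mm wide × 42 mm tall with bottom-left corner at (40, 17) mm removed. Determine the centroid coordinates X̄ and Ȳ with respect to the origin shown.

Part | A | x̄ᵢ | ȳᵢ | A·x̄ᵢ | A·ȳᵢ
plate | 18000.00 | 75.00 | 60.00 | 1350000.00 | 1080000.00
hole 1 | -1539.00 | 61.50 | 89.50 | -94648.50 | -137740.50
hole 2 | -1890.00 | 62.50 | 38.00 | -118125.00 | -71820.00
Σ | 14571.00 |  |  | 1137226.50 | 870439.50
X̄ = 1137226.50 / 14571.00 = 78.05 mm
Ȳ = 870439.50 / 14571.00 = 59.74 mm

X̄ = 78.05 mm, Ȳ = 59.74 mm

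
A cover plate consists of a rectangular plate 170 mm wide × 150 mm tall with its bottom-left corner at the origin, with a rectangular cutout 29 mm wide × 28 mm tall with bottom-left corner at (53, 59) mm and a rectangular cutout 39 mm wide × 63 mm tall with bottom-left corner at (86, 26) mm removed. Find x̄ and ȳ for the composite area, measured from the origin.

plate: A = 170 × 150 = 25500.00, centroid at (85.00, 75.00).
hole 1: A = −(29 × 28) = -812.00, centroid at (67.50, 73.00).
hole 2: A = −(39 × 63) = -2457.00, centroid at (105.50, 57.50).
ΣA = 22231.00 mm², ΣAx̄ = 1853476.50 mm³, ΣAȳ = 1711946.50 mm³.
x̄ = 1853476.50/22231.00 = 83.37 mm; ȳ = 1711946.50/22231.00 = 77.01 mm.

x̄ = 83.37 mm, ȳ = 77.01 mm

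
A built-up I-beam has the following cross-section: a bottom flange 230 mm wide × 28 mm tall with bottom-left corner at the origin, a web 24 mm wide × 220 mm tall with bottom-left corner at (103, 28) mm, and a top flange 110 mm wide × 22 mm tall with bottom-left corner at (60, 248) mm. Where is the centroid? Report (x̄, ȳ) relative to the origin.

x̄ = 115.00 mm, ȳ = 102.23 mm

bottom flange: A = 230 × 28 = 6440.00, centroid at (115.00, 14.00).
web: A = 24 × 220 = 5280.00, centroid at (115.00, 138.00).
top flange: A = 110 × 22 = 2420.00, centroid at (115.00, 259.00).
ΣA = 14140.00 mm², ΣAx̄ = 1626100.00 mm³, ΣAȳ = 1445580.00 mm³.
x̄ = 1626100.00/14140.00 = 115.00 mm; ȳ = 1445580.00/14140.00 = 102.23 mm.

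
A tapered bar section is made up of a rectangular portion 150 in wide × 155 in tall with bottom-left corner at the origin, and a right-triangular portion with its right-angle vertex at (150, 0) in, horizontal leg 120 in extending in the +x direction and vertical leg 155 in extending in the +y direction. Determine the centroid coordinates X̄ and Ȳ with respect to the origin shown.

X̄ = 107.86 in, Ȳ = 70.12 in

Part | A | x̄ᵢ | ȳᵢ | A·x̄ᵢ | A·ȳᵢ
rectangular portion | 23250.00 | 75.00 | 77.50 | 1743750.00 | 1801875.00
triangular portion | 9300.00 | 190.00 | 51.67 | 1767000.00 | 480500.00
Σ | 32550.00 |  |  | 3510750.00 | 2282375.00
X̄ = 3510750.00 / 32550.00 = 107.86 in
Ȳ = 2282375.00 / 32550.00 = 70.12 in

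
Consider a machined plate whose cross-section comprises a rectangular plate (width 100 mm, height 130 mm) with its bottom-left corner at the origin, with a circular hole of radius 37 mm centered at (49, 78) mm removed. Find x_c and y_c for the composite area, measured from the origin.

plate: A = 100 × 130 = 13000.00, centroid at (50.00, 65.00).
hole: A = −π·37² = -4300.84, centroid at (49.00, 78.00).
ΣA = 8699.16 mm², ΣAx_c = 439258.82 mm³, ΣAy_c = 509534.45 mm³.
x_c = 439258.82/8699.16 = 50.49 mm; y_c = 509534.45/8699.16 = 58.57 mm.

x_c = 50.49 mm, y_c = 58.57 mm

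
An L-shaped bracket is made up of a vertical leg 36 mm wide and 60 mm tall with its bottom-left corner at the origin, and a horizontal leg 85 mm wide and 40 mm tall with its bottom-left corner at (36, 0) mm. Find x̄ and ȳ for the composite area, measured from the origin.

Part | A | x̄ᵢ | ȳᵢ | A·x̄ᵢ | A·ȳᵢ
vertical leg | 2160.00 | 18.00 | 30.00 | 38880.00 | 64800.00
horizontal leg | 3400.00 | 78.50 | 20.00 | 266900.00 | 68000.00
Σ | 5560.00 |  |  | 305780.00 | 132800.00
x̄ = 305780.00 / 5560.00 = 55.00 mm
ȳ = 132800.00 / 5560.00 = 23.88 mm

x̄ = 55.00 mm, ȳ = 23.88 mm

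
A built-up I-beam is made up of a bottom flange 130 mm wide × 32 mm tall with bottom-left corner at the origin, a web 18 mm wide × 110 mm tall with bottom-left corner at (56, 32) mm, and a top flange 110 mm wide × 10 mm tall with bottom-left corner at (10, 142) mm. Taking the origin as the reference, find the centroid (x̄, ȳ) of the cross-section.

bottom flange: A = 130 × 32 = 4160.00, centroid at (65.00, 16.00).
web: A = 18 × 110 = 1980.00, centroid at (65.00, 87.00).
top flange: A = 110 × 10 = 1100.00, centroid at (65.00, 147.00).
ΣA = 7240.00 mm²
ΣAx̄ = (4160.00)(65.00) + (1980.00)(65.00) + (1100.00)(65.00) = 470600.00 mm³
ΣAȳ = (4160.00)(16.00) + (1980.00)(87.00) + (1100.00)(147.00) = 400520.00 mm³
x̄ = 470600.00 / 7240.00 = 65.00 mm
ȳ = 400520.00 / 7240.00 = 55.32 mm

x̄ = 65.00 mm, ȳ = 55.32 mm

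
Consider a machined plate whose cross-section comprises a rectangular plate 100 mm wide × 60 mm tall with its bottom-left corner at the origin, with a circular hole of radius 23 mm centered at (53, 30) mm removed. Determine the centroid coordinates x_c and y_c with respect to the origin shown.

x_c = 48.85 mm, y_c = 30.00 mm

plate: A = 100 × 60 = 6000.00, centroid at (50.00, 30.00).
hole: A = −π·23² = -1661.90, centroid at (53.00, 30.00).
ΣA = 4338.10 mm²
ΣAx_c = (6000.00)(50.00) + (-1661.90)(53.00) = 211919.17 mm³
ΣAy_c = (6000.00)(30.00) + (-1661.90)(30.00) = 130142.92 mm³
x_c = 211919.17 / 4338.10 = 48.85 mm
y_c = 130142.92 / 4338.10 = 30.00 mm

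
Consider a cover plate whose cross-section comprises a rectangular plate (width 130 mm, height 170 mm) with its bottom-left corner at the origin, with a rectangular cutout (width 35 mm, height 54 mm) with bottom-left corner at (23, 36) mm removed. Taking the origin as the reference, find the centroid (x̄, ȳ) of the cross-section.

x̄ = 67.29 mm, ȳ = 87.06 mm

plate: A = 130 × 170 = 22100.00, centroid at (65.00, 85.00).
hole: A = −(35 × 54) = -1890.00, centroid at (40.50, 63.00).
ΣA = 20210.00 mm², ΣAx̄ = 1359955.00 mm³, ΣAȳ = 1759430.00 mm³.
x̄ = 1359955.00/20210.00 = 67.29 mm; ȳ = 1759430.00/20210.00 = 87.06 mm.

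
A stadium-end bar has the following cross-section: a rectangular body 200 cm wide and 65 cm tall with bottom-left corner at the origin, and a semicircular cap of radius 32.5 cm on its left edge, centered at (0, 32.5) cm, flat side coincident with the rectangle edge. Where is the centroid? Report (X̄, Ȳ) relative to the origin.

X̄ = 87.12 cm, Ȳ = 32.50 cm

rectangular body: A = 200 × 65 = 13000.00, centroid at (100.00, 32.50).
semicircular end: A = ½π·32.5² = 1659.15, centroid at (-13.79, 32.50).
ΣA = 14659.15 cm², ΣAX̄ = 1277114.58 cm³, ΣAȲ = 476422.49 cm³.
X̄ = 1277114.58/14659.15 = 87.12 cm; Ȳ = 476422.49/14659.15 = 32.50 cm.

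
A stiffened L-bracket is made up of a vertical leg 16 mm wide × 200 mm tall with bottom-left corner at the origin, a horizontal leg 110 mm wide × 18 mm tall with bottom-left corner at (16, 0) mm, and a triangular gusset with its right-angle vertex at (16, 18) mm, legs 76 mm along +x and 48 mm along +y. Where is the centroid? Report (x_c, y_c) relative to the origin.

vertical leg: A = 16 × 200 = 3200.00, centroid at (8.00, 100.00).
horizontal leg: A = 110 × 18 = 1980.00, centroid at (71.00, 9.00).
gusset: A = ½·76·48 = 1824.00, centroid at (41.33, 34.00).
ΣA = 7004.00 mm², ΣAx_c = 241572.00 mm³, ΣAy_c = 399836.00 mm³.
x_c = 241572.00/7004.00 = 34.49 mm; y_c = 399836.00/7004.00 = 57.09 mm.

x_c = 34.49 mm, y_c = 57.09 mm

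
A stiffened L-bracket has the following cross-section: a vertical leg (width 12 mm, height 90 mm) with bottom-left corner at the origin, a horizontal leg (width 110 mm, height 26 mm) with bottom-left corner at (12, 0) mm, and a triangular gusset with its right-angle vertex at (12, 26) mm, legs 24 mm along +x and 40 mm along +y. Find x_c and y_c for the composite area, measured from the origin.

vertical leg: A = 12 × 90 = 1080.00, centroid at (6.00, 45.00).
horizontal leg: A = 110 × 26 = 2860.00, centroid at (67.00, 13.00).
gusset: A = ½·24·40 = 480.00, centroid at (20.00, 39.33).
ΣA = 4420.00 mm²
ΣAx_c = (1080.00)(6.00) + (2860.00)(67.00) + (480.00)(20.00) = 207700.00 mm³
ΣAy_c = (1080.00)(45.00) + (2860.00)(13.00) + (480.00)(39.33) = 104660.00 mm³
x_c = 207700.00 / 4420.00 = 46.99 mm
y_c = 104660.00 / 4420.00 = 23.68 mm

x_c = 46.99 mm, y_c = 23.68 mm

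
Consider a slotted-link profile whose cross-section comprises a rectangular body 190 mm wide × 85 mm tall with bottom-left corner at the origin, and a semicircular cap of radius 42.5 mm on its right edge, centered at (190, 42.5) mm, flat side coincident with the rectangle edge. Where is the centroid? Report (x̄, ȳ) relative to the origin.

x̄ = 111.89 mm, ȳ = 42.50 mm

rectangular body: A = 190 × 85 = 16150.00, centroid at (95.00, 42.50).
semicircular end: A = ½π·42.5² = 2837.25, centroid at (208.04, 42.50).
ΣA = 18987.25 mm²
ΣAx̄ = (16150.00)(95.00) + (2837.25)(208.04) = 2124504.75 mm³
ΣAȳ = (16150.00)(42.50) + (2837.25)(42.50) = 806958.16 mm³
x̄ = 2124504.75 / 18987.25 = 111.89 mm
ȳ = 806958.16 / 18987.25 = 42.50 mm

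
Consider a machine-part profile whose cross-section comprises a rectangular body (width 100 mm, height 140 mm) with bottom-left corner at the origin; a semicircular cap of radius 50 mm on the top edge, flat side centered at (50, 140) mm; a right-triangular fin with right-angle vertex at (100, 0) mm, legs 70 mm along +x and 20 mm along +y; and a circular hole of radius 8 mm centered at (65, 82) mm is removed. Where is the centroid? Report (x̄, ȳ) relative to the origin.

rectangular body: A = 100 × 140 = 14000.00, centroid at (50.00, 70.00).
semicircular top: A = ½π·50² = 3926.99, centroid at (50.00, 161.22).
triangular fin: A = ½·70·20 = 700.00, centroid at (123.33, 6.67).
hole: A = −π·8² = -201.06, centroid at (65.00, 82.00).
ΣA = 18425.93 mm², ΣAx̄ = 969613.85 mm³, ΣAȳ = 1601291.64 mm³.
x̄ = 969613.85/18425.93 = 52.62 mm; ȳ = 1601291.64/18425.93 = 86.90 mm.

x̄ = 52.62 mm, ȳ = 86.90 mm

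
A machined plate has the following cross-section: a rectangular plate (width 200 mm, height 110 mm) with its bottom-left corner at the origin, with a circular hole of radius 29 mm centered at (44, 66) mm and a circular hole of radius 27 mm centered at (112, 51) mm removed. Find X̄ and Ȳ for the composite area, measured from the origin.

X̄ = 107.06 mm, Ȳ = 53.83 mm

plate: A = 200 × 110 = 22000.00, centroid at (100.00, 55.00).
hole 1: A = −π·29² = -2642.08, centroid at (44.00, 66.00).
hole 2: A = −π·27² = -2290.22, centroid at (112.00, 51.00).
ΣA = 17067.70 mm², ΣAX̄ = 1827243.75 mm³, ΣAȲ = 918821.48 mm³.
X̄ = 1827243.75/17067.70 = 107.06 mm; Ȳ = 918821.48/17067.70 = 53.83 mm.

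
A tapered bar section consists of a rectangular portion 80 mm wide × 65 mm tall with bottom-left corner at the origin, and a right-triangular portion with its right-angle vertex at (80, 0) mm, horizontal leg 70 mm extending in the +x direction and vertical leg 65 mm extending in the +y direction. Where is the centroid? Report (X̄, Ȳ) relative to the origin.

Part | A | x̄ᵢ | ȳᵢ | A·x̄ᵢ | A·ȳᵢ
rectangular portion | 5200.00 | 40.00 | 32.50 | 208000.00 | 169000.00
triangular portion | 2275.00 | 103.33 | 21.67 | 235083.33 | 49291.67
Σ | 7475.00 |  |  | 443083.33 | 218291.67
X̄ = 443083.33 / 7475.00 = 59.28 mm
Ȳ = 218291.67 / 7475.00 = 29.20 mm

X̄ = 59.28 mm, Ȳ = 29.20 mm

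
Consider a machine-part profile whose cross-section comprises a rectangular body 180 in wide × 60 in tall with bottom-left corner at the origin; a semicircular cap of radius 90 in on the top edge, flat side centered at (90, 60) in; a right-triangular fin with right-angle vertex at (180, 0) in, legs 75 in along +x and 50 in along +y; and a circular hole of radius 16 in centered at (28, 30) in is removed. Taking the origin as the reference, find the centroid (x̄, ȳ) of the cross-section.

x̄ = 100.79 in, ȳ = 64.26 in

rectangular body: A = 180 × 60 = 10800.00, centroid at (90.00, 30.00).
semicircular top: A = ½π·90² = 12723.45, centroid at (90.00, 98.20).
triangular fin: A = ½·75·50 = 1875.00, centroid at (205.00, 16.67).
hole: A = −π·16² = -804.25, centroid at (28.00, 30.00).
ΣA = 24594.20 in²
ΣAx̄ = (10800.00)(90.00) + (12723.45)(90.00) + (1875.00)(205.00) + (-804.25)(28.00) = 2478966.59 in³
ΣAȳ = (10800.00)(30.00) + (12723.45)(98.20) + (1875.00)(16.67) + (-804.25)(30.00) = 1580529.58 in³
x̄ = 2478966.59 / 24594.20 = 100.79 in
ȳ = 1580529.58 / 24594.20 = 64.26 in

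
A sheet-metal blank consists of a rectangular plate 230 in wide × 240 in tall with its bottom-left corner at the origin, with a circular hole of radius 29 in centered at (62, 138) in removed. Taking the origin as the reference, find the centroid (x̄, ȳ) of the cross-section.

x̄ = 117.66 in, ȳ = 119.10 in

Part | A | x̄ᵢ | ȳᵢ | A·x̄ᵢ | A·ȳᵢ
plate | 55200.00 | 115.00 | 120.00 | 6348000.00 | 6624000.00
hole | -2642.08 | 62.00 | 138.00 | -163808.92 | -364606.96
Σ | 52557.92 |  |  | 6184191.08 | 6259393.04
x̄ = 6184191.08 / 52557.92 = 117.66 in
ȳ = 6259393.04 / 52557.92 = 119.10 in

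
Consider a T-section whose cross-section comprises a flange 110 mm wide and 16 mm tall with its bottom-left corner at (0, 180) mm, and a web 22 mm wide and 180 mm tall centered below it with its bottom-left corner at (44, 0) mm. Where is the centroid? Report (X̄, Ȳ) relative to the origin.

Part | A | x̄ᵢ | ȳᵢ | A·x̄ᵢ | A·ȳᵢ
web | 3960.00 | 55.00 | 90.00 | 217800.00 | 356400.00
flange | 1760.00 | 55.00 | 188.00 | 96800.00 | 330880.00
Σ | 5720.00 |  |  | 314600.00 | 687280.00
X̄ = 314600.00 / 5720.00 = 55.00 mm
Ȳ = 687280.00 / 5720.00 = 120.15 mm

X̄ = 55.00 mm, Ȳ = 120.15 mm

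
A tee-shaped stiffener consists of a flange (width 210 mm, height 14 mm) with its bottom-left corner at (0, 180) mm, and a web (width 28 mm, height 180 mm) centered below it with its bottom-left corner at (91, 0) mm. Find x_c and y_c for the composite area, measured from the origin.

web: A = 28 × 180 = 5040.00, centroid at (105.00, 90.00).
flange: A = 210 × 14 = 2940.00, centroid at (105.00, 187.00).
ΣA = 7980.00 mm², ΣAx_c = 837900.00 mm³, ΣAy_c = 1003380.00 mm³.
x_c = 837900.00/7980.00 = 105.00 mm; y_c = 1003380.00/7980.00 = 125.74 mm.

x_c = 105.00 mm, y_c = 125.74 mm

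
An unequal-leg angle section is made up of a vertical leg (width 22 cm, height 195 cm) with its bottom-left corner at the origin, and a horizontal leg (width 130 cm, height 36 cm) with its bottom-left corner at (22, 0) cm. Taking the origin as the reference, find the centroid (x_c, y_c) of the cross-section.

x_c = 50.65 cm, y_c = 56.02 cm

vertical leg: A = 22 × 195 = 4290.00, centroid at (11.00, 97.50).
horizontal leg: A = 130 × 36 = 4680.00, centroid at (87.00, 18.00).
ΣA = 8970.00 cm²
ΣAx_c = (4290.00)(11.00) + (4680.00)(87.00) = 454350.00 cm³
ΣAy_c = (4290.00)(97.50) + (4680.00)(18.00) = 502515.00 cm³
x_c = 454350.00 / 8970.00 = 50.65 cm
y_c = 502515.00 / 8970.00 = 56.02 cm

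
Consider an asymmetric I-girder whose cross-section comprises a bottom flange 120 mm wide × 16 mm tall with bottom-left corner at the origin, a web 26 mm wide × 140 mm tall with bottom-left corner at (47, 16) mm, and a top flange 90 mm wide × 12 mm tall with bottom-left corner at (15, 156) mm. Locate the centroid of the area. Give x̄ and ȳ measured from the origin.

x̄ = 60.00 mm, ȳ = 75.81 mm

bottom flange: A = 120 × 16 = 1920.00, centroid at (60.00, 8.00).
web: A = 26 × 140 = 3640.00, centroid at (60.00, 86.00).
top flange: A = 90 × 12 = 1080.00, centroid at (60.00, 162.00).
ΣA = 6640.00 mm², ΣAx̄ = 398400.00 mm³, ΣAȳ = 503360.00 mm³.
x̄ = 398400.00/6640.00 = 60.00 mm; ȳ = 503360.00/6640.00 = 75.81 mm.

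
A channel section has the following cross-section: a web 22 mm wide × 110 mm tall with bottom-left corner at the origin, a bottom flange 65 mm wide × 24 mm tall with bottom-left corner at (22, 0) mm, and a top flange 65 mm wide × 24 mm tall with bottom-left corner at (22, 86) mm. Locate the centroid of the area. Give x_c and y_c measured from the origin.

Part | A | x̄ᵢ | ȳᵢ | A·x̄ᵢ | A·ȳᵢ
web | 2420.00 | 11.00 | 55.00 | 26620.00 | 133100.00
bottom flange | 1560.00 | 54.50 | 12.00 | 85020.00 | 18720.00
top flange | 1560.00 | 54.50 | 98.00 | 85020.00 | 152880.00
Σ | 5540.00 |  |  | 196660.00 | 304700.00
x_c = 196660.00 / 5540.00 = 35.50 mm
y_c = 304700.00 / 5540.00 = 55.00 mm

x_c = 35.50 mm, y_c = 55.00 mm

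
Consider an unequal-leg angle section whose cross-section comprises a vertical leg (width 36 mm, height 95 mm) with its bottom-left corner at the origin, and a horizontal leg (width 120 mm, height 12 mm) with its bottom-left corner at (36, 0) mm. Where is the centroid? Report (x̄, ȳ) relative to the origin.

Part | A | x̄ᵢ | ȳᵢ | A·x̄ᵢ | A·ȳᵢ
vertical leg | 3420.00 | 18.00 | 47.50 | 61560.00 | 162450.00
horizontal leg | 1440.00 | 96.00 | 6.00 | 138240.00 | 8640.00
Σ | 4860.00 |  |  | 199800.00 | 171090.00
x̄ = 199800.00 / 4860.00 = 41.11 mm
ȳ = 171090.00 / 4860.00 = 35.20 mm

x̄ = 41.11 mm, ȳ = 35.20 mm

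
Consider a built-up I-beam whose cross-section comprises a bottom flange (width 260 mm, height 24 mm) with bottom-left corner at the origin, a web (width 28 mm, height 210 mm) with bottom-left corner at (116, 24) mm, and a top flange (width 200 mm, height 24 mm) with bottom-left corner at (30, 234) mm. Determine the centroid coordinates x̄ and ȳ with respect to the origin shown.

x̄ = 130.00 mm, ȳ = 119.04 mm

bottom flange: A = 260 × 24 = 6240.00, centroid at (130.00, 12.00).
web: A = 28 × 210 = 5880.00, centroid at (130.00, 129.00).
top flange: A = 200 × 24 = 4800.00, centroid at (130.00, 246.00).
ΣA = 16920.00 mm², ΣAx̄ = 2199600.00 mm³, ΣAȳ = 2014200.00 mm³.
x̄ = 2199600.00/16920.00 = 130.00 mm; ȳ = 2014200.00/16920.00 = 119.04 mm.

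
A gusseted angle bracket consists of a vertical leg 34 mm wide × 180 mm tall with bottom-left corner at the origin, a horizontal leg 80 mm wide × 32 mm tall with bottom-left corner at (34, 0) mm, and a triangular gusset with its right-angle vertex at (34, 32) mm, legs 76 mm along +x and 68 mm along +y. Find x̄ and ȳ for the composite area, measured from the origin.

x̄ = 39.67 mm, ȳ = 65.08 mm

vertical leg: A = 34 × 180 = 6120.00, centroid at (17.00, 90.00).
horizontal leg: A = 80 × 32 = 2560.00, centroid at (74.00, 16.00).
gusset: A = ½·76·68 = 2584.00, centroid at (59.33, 54.67).
ΣA = 11264.00 mm², ΣAx̄ = 446797.33 mm³, ΣAȳ = 733018.67 mm³.
x̄ = 446797.33/11264.00 = 39.67 mm; ȳ = 733018.67/11264.00 = 65.08 mm.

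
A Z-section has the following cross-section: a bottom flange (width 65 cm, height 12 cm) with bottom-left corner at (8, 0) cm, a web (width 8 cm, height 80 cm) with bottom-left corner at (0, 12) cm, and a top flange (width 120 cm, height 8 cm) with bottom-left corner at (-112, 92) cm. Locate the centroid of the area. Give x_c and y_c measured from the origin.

x_c = -6.63 cm, y_c = 54.67 cm

Part | A | x̄ᵢ | ȳᵢ | A·x̄ᵢ | A·ȳᵢ
bottom flange | 780.00 | 40.50 | 6.00 | 31590.00 | 4680.00
web | 640.00 | 4.00 | 52.00 | 2560.00 | 33280.00
top flange | 960.00 | -52.00 | 96.00 | -49920.00 | 92160.00
Σ | 2380.00 |  |  | -15770.00 | 130120.00
x_c = -15770.00 / 2380.00 = -6.63 cm
y_c = 130120.00 / 2380.00 = 54.67 cm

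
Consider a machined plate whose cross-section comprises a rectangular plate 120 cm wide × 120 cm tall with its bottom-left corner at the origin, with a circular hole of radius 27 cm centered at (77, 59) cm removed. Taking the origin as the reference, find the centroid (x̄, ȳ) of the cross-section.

x̄ = 56.78 cm, ȳ = 60.19 cm

Part | A | x̄ᵢ | ȳᵢ | A·x̄ᵢ | A·ȳᵢ
plate | 14400.00 | 60.00 | 60.00 | 864000.00 | 864000.00
hole | -2290.22 | 77.00 | 59.00 | -176347.02 | -135123.04
Σ | 12109.78 |  |  | 687652.98 | 728876.96
x̄ = 687652.98 / 12109.78 = 56.78 cm
ȳ = 728876.96 / 12109.78 = 60.19 cm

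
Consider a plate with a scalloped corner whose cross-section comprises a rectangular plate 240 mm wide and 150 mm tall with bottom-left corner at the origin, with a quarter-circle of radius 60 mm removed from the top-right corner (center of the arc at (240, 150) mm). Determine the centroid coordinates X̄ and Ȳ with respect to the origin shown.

Part | A | x̄ᵢ | ȳᵢ | A·x̄ᵢ | A·ȳᵢ
plate | 36000.00 | 120.00 | 75.00 | 4320000.00 | 2700000.00
removed quarter-circle | -2827.43 | 214.54 | 124.54 | -606584.01 | -352115.01
Σ | 33172.57 |  |  | 3713415.99 | 2347884.99
X̄ = 3713415.99 / 33172.57 = 111.94 mm
Ȳ = 2347884.99 / 33172.57 = 70.78 mm

X̄ = 111.94 mm, Ȳ = 70.78 mm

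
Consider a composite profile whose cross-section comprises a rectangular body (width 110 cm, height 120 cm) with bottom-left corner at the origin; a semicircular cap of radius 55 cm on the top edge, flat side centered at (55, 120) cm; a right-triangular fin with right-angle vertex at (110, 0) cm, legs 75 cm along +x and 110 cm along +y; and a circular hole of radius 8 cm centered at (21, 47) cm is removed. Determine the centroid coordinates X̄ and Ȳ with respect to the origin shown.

X̄ = 70.40 cm, Ȳ = 73.82 cm

Part | A | x̄ᵢ | ȳᵢ | A·x̄ᵢ | A·ȳᵢ
rectangular body | 13200.00 | 55.00 | 60.00 | 726000.00 | 792000.00
semicircular top | 4751.66 | 55.00 | 143.34 | 261341.24 | 681115.73
triangular fin | 4125.00 | 135.00 | 36.67 | 556875.00 | 151250.00
hole | -201.06 | 21.00 | 47.00 | -4222.30 | -9449.91
Σ | 21875.60 |  |  | 1539993.94 | 1614915.82
X̄ = 1539993.94 / 21875.60 = 70.40 cm
Ȳ = 1614915.82 / 21875.60 = 73.82 cm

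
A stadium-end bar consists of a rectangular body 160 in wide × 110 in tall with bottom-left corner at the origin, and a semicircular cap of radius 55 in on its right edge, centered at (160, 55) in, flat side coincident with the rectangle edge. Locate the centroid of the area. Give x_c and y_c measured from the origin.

x_c = 101.97 in, y_c = 55.00 in

rectangular body: A = 160 × 110 = 17600.00, centroid at (80.00, 55.00).
semicircular end: A = ½π·55² = 4751.66, centroid at (183.34, 55.00).
ΣA = 22351.66 in², ΣAx_c = 2279182.09 in³, ΣAy_c = 1229341.24 in³.
x_c = 2279182.09/22351.66 = 101.97 in; y_c = 1229341.24/22351.66 = 55.00 in.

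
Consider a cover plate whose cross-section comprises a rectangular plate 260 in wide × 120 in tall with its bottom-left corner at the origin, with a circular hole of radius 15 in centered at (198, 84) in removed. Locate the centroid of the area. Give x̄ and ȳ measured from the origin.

x̄ = 128.42 in, ȳ = 59.44 in

plate: A = 260 × 120 = 31200.00, centroid at (130.00, 60.00).
hole: A = −π·15² = -706.86, centroid at (198.00, 84.00).
ΣA = 30493.14 in²
ΣAx̄ = (31200.00)(130.00) + (-706.86)(198.00) = 3916042.05 in³
ΣAȳ = (31200.00)(60.00) + (-706.86)(84.00) = 1812623.90 in³
x̄ = 3916042.05 / 30493.14 = 128.42 in
ȳ = 1812623.90 / 30493.14 = 59.44 in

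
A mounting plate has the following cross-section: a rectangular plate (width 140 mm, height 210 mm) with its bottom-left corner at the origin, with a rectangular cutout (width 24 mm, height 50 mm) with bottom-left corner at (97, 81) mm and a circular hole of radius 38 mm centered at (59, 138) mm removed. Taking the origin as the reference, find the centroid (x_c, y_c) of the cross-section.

x_c = 70.13 mm, y_c = 98.62 mm

plate: A = 140 × 210 = 29400.00, centroid at (70.00, 105.00).
hole 1: A = −(24 × 50) = -1200.00, centroid at (109.00, 106.00).
hole 2: A = −π·38² = -4536.46, centroid at (59.00, 138.00).
ΣA = 23663.54 mm²
ΣAx_c = (29400.00)(70.00) + (-1200.00)(109.00) + (-4536.46)(59.00) = 1659548.87 mm³
ΣAy_c = (29400.00)(105.00) + (-1200.00)(106.00) + (-4536.46)(138.00) = 2333768.55 mm³
x_c = 1659548.87 / 23663.54 = 70.13 mm
y_c = 2333768.55 / 23663.54 = 98.62 mm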